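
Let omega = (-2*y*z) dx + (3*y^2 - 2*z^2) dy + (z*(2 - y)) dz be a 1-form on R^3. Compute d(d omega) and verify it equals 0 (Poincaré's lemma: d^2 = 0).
d(d omega) = 0

Step 1: d omega = sum_{i<j} (∂f_j/∂x_i - ∂f_i/∂x_j) dx_i ∧ dx_j:
  coeff of dx ∧ dy: 2*z
  coeff of dx ∧ dz: 2*y
  coeff of dy ∧ dz: 3*z
Step 2: Apply d again to each 2-form coefficient. The only possible 3-form in R^3 is dx ∧ dy ∧ dz, with coefficient
  ∂(coeff of dy∧dz)/∂x - ∂(coeff of dx∧dz)/∂y + ∂(coeff of dx∧dy)/∂z
  = ∂/∂x (3*z) - ∂/∂y (2*y) + ∂/∂z (2*z).
Each of these terms simplifies to sums of mixed partials that cancel in pairs. The result is 0 (by equality of mixed partials for smooth functions — Schwarz / Clairaut).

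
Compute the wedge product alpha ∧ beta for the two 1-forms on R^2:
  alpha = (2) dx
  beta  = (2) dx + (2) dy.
alpha ∧ beta = (4) dx ∧ dy

Distribute the wedge, using dx_i ∧ dx_j = -dx_j ∧ dx_i and dx_i ∧ dx_i = 0. For each pair (i, j) with i < j, the coefficient of dx_i ∧ dx_j in alpha ∧ beta is (alpha_i * beta_j - alpha_j * beta_i). Collecting: alpha ∧ beta = (4) dx ∧ dy.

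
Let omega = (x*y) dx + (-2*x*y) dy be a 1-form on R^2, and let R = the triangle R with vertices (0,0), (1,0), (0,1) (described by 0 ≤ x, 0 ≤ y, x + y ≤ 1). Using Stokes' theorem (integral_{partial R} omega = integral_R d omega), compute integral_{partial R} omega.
integral_(partial R) omega = -1/2

Stokes: integral_partial_R omega = integral_R d omega with d omega = (∂Q/∂x - ∂P/∂y) dx ∧ dy.
  ∂Q/∂x = -2*y
  ∂P/∂y = x
  integrand = ∂Q/∂x - ∂P/∂y = -x - 2*y.
Integrating over R: integral_0^1 integral_0^{1-x} (-x - 2*y) dy dx = -1/2.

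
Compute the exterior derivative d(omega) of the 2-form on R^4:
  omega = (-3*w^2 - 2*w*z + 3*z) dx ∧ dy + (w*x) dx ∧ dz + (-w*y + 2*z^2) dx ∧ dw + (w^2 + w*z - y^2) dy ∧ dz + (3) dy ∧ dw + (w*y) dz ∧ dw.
d(omega) = (3 - 2*w) dx ∧ dy ∧ dz + (-5*w - 2*z) dx ∧ dy ∧ dw + (x - 4*z) dx ∧ dz ∧ dw + (3*w + z) dy ∧ dz ∧ dw

For a 2-form omega = sum_{i<j} g_{ij} dx_i ∧ dx_j, the exterior derivative is
  d(omega) = sum_{i<j} d(g_{ij}) ∧ dx_i ∧ dx_j = sum_{i<j, k} (∂g_{ij}/∂x_k) dx_k ∧ dx_i ∧ dx_j.
Expand each term, using dx_k ∧ dx_i ∧ dx_j = sgn(permutation) dx_{(a)} ∧ dx_{(b)} ∧ dx_{(c)} with (a < b < c) sorted:
  d(-3*w^2 - 2*w*z + 3*z) includes (∂/∂z)(-3*w^2 - 2*w*z + 3*z) dz = (3 - 2*w) dz, which multiplied by dx ∧ dy gives (3 - 2*w) dx ∧ dy ∧ dz
  d(-3*w^2 - 2*w*z + 3*z) includes (∂/∂w)(-3*w^2 - 2*w*z + 3*z) dw = (-6*w - 2*z) dw, which multiplied by dx ∧ dy gives (-6*w - 2*z) dx ∧ dy ∧ dw
  d(w*x) includes (∂/∂w)(w*x) dw = (x) dw, which multiplied by dx ∧ dz gives (x) dx ∧ dz ∧ dw
  d(-w*y + 2*z^2) includes (∂/∂y)(-w*y + 2*z^2) dy = (-w) dy, which multiplied by dx ∧ dw gives (w) dx ∧ dy ∧ dw
  d(-w*y + 2*z^2) includes (∂/∂z)(-w*y + 2*z^2) dz = (4*z) dz, which multiplied by dx ∧ dw gives (-4*z) dx ∧ dz ∧ dw
  d(w^2 + w*z - y^2) includes (∂/∂w)(w^2 + w*z - y^2) dw = (2*w + z) dw, which multiplied by dy ∧ dz gives (2*w + z) dy ∧ dz ∧ dw
  d(w*y) includes (∂/∂y)(w*y) dy = (w) dy, which multiplied by dz ∧ dw gives (w) dy ∧ dz ∧ dw
Collecting like 3-forms: d(omega) = (3 - 2*w) dx ∧ dy ∧ dz + (-5*w - 2*z) dx ∧ dy ∧ dw + (x - 4*z) dx ∧ dz ∧ dw + (3*w + z) dy ∧ dz ∧ dw.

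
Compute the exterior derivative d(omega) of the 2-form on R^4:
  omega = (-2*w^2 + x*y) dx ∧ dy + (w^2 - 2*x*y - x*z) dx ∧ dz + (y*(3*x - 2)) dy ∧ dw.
d(omega) = (-4*w + 3*y) dx ∧ dy ∧ dw + (2*x) dx ∧ dy ∧ dz + (2*w) dx ∧ dz ∧ dw

For a 2-form omega = sum_{i<j} g_{ij} dx_i ∧ dx_j, the exterior derivative is
  d(omega) = sum_{i<j} d(g_{ij}) ∧ dx_i ∧ dx_j = sum_{i<j, k} (∂g_{ij}/∂x_k) dx_k ∧ dx_i ∧ dx_j.
Expand each term, using dx_k ∧ dx_i ∧ dx_j = sgn(permutation) dx_{(a)} ∧ dx_{(b)} ∧ dx_{(c)} with (a < b < c) sorted:
  d(-2*w^2 + x*y) includes (∂/∂w)(-2*w^2 + x*y) dw = (-4*w) dw, which multiplied by dx ∧ dy gives (-4*w) dx ∧ dy ∧ dw
  d(w^2 - 2*x*y - x*z) includes (∂/∂y)(w^2 - 2*x*y - x*z) dy = (-2*x) dy, which multiplied by dx ∧ dz gives (2*x) dx ∧ dy ∧ dz
  d(w^2 - 2*x*y - x*z) includes (∂/∂w)(w^2 - 2*x*y - x*z) dw = (2*w) dw, which multiplied by dx ∧ dz gives (2*w) dx ∧ dz ∧ dw
  d(y*(3*x - 2)) includes (∂/∂x)(y*(3*x - 2)) dx = (3*y) dx, which multiplied by dy ∧ dw gives (3*y) dx ∧ dy ∧ dw
Collecting like 3-forms: d(omega) = (-4*w + 3*y) dx ∧ dy ∧ dw + (2*x) dx ∧ dy ∧ dz + (2*w) dx ∧ dz ∧ dw.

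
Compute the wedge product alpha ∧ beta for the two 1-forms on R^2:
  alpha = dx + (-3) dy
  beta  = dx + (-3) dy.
alpha ∧ beta = 0

Distribute the wedge, using dx_i ∧ dx_j = -dx_j ∧ dx_i and dx_i ∧ dx_i = 0. For each pair (i, j) with i < j, the coefficient of dx_i ∧ dx_j in alpha ∧ beta is (alpha_i * beta_j - alpha_j * beta_i). Collecting: alpha ∧ beta = 0.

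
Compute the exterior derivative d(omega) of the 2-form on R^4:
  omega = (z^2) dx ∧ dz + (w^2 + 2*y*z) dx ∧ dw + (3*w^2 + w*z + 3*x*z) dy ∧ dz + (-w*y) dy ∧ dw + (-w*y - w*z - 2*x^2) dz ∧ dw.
d(omega) = (-2*z) dx ∧ dy ∧ dw + (-4*x - 2*y) dx ∧ dz ∧ dw + (3*z) dx ∧ dy ∧ dz + (5*w + z) dy ∧ dz ∧ dw

For a 2-form omega = sum_{i<j} g_{ij} dx_i ∧ dx_j, the exterior derivative is
  d(omega) = sum_{i<j} d(g_{ij}) ∧ dx_i ∧ dx_j = sum_{i<j, k} (∂g_{ij}/∂x_k) dx_k ∧ dx_i ∧ dx_j.
Expand each term, using dx_k ∧ dx_i ∧ dx_j = sgn(permutation) dx_{(a)} ∧ dx_{(b)} ∧ dx_{(c)} with (a < b < c) sorted:
  d(w^2 + 2*y*z) includes (∂/∂y)(w^2 + 2*y*z) dy = (2*z) dy, which multiplied by dx ∧ dw gives (-2*z) dx ∧ dy ∧ dw
  d(w^2 + 2*y*z) includes (∂/∂z)(w^2 + 2*y*z) dz = (2*y) dz, which multiplied by dx ∧ dw gives (-2*y) dx ∧ dz ∧ dw
  d(3*w^2 + w*z + 3*x*z) includes (∂/∂x)(3*w^2 + w*z + 3*x*z) dx = (3*z) dx, which multiplied by dy ∧ dz gives (3*z) dx ∧ dy ∧ dz
  d(3*w^2 + w*z + 3*x*z) includes (∂/∂w)(3*w^2 + w*z + 3*x*z) dw = (6*w + z) dw, which multiplied by dy ∧ dz gives (6*w + z) dy ∧ dz ∧ dw
  d(-w*y - w*z - 2*x^2) includes (∂/∂x)(-w*y - w*z - 2*x^2) dx = (-4*x) dx, which multiplied by dz ∧ dw gives (-4*x) dx ∧ dz ∧ dw
  d(-w*y - w*z - 2*x^2) includes (∂/∂y)(-w*y - w*z - 2*x^2) dy = (-w) dy, which multiplied by dz ∧ dw gives (-w) dy ∧ dz ∧ dw
Collecting like 3-forms: d(omega) = (-2*z) dx ∧ dy ∧ dw + (-4*x - 2*y) dx ∧ dz ∧ dw + (3*z) dx ∧ dy ∧ dz + (5*w + z) dy ∧ dz ∧ dw.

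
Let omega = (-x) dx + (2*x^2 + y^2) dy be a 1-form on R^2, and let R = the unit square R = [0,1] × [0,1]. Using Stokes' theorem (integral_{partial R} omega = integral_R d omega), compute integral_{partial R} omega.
integral_(partial R) omega = 2

Stokes: integral_partial_R omega = integral_R d omega with d omega = (∂Q/∂x - ∂P/∂y) dx ∧ dy.
  ∂Q/∂x = 4*x
  ∂P/∂y = 0
  integrand = ∂Q/∂x - ∂P/∂y = 4*x.
Integrating over R: integral_0^1 integral_0^1 (4*x) dx dy = 2.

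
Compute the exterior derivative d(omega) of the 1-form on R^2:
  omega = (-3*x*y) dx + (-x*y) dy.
d(omega) = (3*x - y) dx ∧ dy

For a 1-form omega = sum_i f_i dx_i, the exterior derivative is
  d(omega) = sum_{i < j} (∂f_j/∂x_i - ∂f_i/∂x_j) dx_i ∧ dx_j.
  coefficient of dx ∧ dy: ∂f_2/∂x - ∂f_1/∂y = ∂(-x*y)/∂x - ∂(-3*x*y)/∂y = 3*x - y
Assembling: d(omega) = (3*x - y) dx ∧ dy.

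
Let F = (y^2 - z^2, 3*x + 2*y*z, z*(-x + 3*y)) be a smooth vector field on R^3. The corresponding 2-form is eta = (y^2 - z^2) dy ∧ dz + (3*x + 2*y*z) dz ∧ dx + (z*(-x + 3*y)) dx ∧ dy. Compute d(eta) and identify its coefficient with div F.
d(eta) = (-x + 3*y + 2*z) dx ∧ dy ∧ dz; div F = -x + 3*y + 2*z

For a 2-form in R^3 of the form above, applying d gives a 3-form with coefficient ∂P/∂x + ∂Q/∂y + ∂R/∂z:
  ∂P/∂x = 0
  ∂Q/∂y = 2*z
  ∂R/∂z = -x + 3*y
Sum = -x + 3*y + 2*z, which is exactly div F.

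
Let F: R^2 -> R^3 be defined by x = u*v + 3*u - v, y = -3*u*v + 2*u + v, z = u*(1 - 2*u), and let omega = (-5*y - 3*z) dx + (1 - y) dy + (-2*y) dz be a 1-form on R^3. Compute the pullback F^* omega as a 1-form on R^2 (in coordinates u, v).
F^* omega = (-18*u^2*v + 34*u^2 + 6*u*v^2 + 58*u*v - 47*u - 2*v^2 - 22*v + 2) du + (6*u^3 + 6*u^2*v - 13*u^2 - 14*u*v + 8*u + 4*v + 1) dv

Using F^*(f dg) = (f ∘ F) d(g ∘ F), substitute each coordinate x_i by F_i(u, v) in f_i, and replace dx_i by d F_i = (∂F_i/∂u) du + (∂F_i/∂v) dv.
  For the x component: f_1(F) = 6*u^2 + 15*u*v - 13*u - 5*v; d F_1 = (v + 3) du + (u - 1) dv
  For the y component: f_2(F) = 3*u*v - 2*u - v + 1; d F_2 = (2 - 3*v) du + (1 - 3*u) dv
  For the z component: f_3(F) = 6*u*v - 4*u - 2*v; d F_3 = (1 - 4*u) du + (0) dv
Combining and collecting du, dv coefficients:
  coeff of du: -18*u^2*v + 34*u^2 + 6*u*v^2 + 58*u*v - 47*u - 2*v^2 - 22*v + 2
  coeff of dv: 6*u^3 + 6*u^2*v - 13*u^2 - 14*u*v + 8*u + 4*v + 1
F^* omega = (-18*u^2*v + 34*u^2 + 6*u*v^2 + 58*u*v - 47*u - 2*v^2 - 22*v + 2) du + (6*u^3 + 6*u^2*v - 13*u^2 - 14*u*v + 8*u + 4*v + 1) dv.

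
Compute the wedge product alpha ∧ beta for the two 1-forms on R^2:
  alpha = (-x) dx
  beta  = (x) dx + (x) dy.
alpha ∧ beta = (-x^2) dx ∧ dy

Distribute the wedge, using dx_i ∧ dx_j = -dx_j ∧ dx_i and dx_i ∧ dx_i = 0. For each pair (i, j) with i < j, the coefficient of dx_i ∧ dx_j in alpha ∧ beta is (alpha_i * beta_j - alpha_j * beta_i). Collecting: alpha ∧ beta = (-x^2) dx ∧ dy.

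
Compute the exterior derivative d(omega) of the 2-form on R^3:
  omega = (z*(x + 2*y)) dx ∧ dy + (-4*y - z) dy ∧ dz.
d(omega) = (x + 2*y) dx ∧ dy ∧ dz

For a 2-form omega = sum_{i<j} g_{ij} dx_i ∧ dx_j, the exterior derivative is
  d(omega) = sum_{i<j} d(g_{ij}) ∧ dx_i ∧ dx_j = sum_{i<j, k} (∂g_{ij}/∂x_k) dx_k ∧ dx_i ∧ dx_j.
Expand each term, using dx_k ∧ dx_i ∧ dx_j = sgn(permutation) dx_{(a)} ∧ dx_{(b)} ∧ dx_{(c)} with (a < b < c) sorted:
  d(z*(x + 2*y)) includes (∂/∂z)(z*(x + 2*y)) dz = (x + 2*y) dz, which multiplied by dx ∧ dy gives (x + 2*y) dx ∧ dy ∧ dz
Collecting like 3-forms: d(omega) = (x + 2*y) dx ∧ dy ∧ dz.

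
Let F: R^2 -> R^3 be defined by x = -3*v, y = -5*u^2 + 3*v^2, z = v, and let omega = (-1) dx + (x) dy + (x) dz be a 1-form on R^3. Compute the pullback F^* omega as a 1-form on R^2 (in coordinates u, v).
F^* omega = (30*u*v) du + (-18*v^2 - 3*v + 3) dv

Using F^*(f dg) = (f ∘ F) d(g ∘ F), substitute each coordinate x_i by F_i(u, v) in f_i, and replace dx_i by d F_i = (∂F_i/∂u) du + (∂F_i/∂v) dv.
  For the x component: f_1(F) = -1; d F_1 = (0) du + (-3) dv
  For the y component: f_2(F) = -3*v; d F_2 = (-10*u) du + (6*v) dv
  For the z component: f_3(F) = -3*v; d F_3 = (0) du + (1) dv
Combining and collecting du, dv coefficients:
  coeff of du: 30*u*v
  coeff of dv: -18*v^2 - 3*v + 3
F^* omega = (30*u*v) du + (-18*v^2 - 3*v + 3) dv.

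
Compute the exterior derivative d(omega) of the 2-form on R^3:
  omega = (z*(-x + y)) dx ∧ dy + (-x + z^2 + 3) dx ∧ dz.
d(omega) = (-x + y) dx ∧ dy ∧ dz

For a 2-form omega = sum_{i<j} g_{ij} dx_i ∧ dx_j, the exterior derivative is
  d(omega) = sum_{i<j} d(g_{ij}) ∧ dx_i ∧ dx_j = sum_{i<j, k} (∂g_{ij}/∂x_k) dx_k ∧ dx_i ∧ dx_j.
Expand each term, using dx_k ∧ dx_i ∧ dx_j = sgn(permutation) dx_{(a)} ∧ dx_{(b)} ∧ dx_{(c)} with (a < b < c) sorted:
  d(z*(-x + y)) includes (∂/∂z)(z*(-x + y)) dz = (-x + y) dz, which multiplied by dx ∧ dy gives (-x + y) dx ∧ dy ∧ dz
Collecting like 3-forms: d(omega) = (-x + y) dx ∧ dy ∧ dz.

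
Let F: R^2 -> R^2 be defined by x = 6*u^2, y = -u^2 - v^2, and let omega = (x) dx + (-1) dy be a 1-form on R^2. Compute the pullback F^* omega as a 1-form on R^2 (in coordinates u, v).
F^* omega = (72*u^3 + 2*u) du + (2*v) dv

Using F^*(f dg) = (f ∘ F) d(g ∘ F), substitute each coordinate x_i by F_i(u, v) in f_i, and replace dx_i by d F_i = (∂F_i/∂u) du + (∂F_i/∂v) dv.
  For the x component: f_1(F) = 6*u^2; d F_1 = (12*u) du + (0) dv
  For the y component: f_2(F) = -1; d F_2 = (-2*u) du + (-2*v) dv
Combining and collecting du, dv coefficients:
  coeff of du: 72*u^3 + 2*u
  coeff of dv: 2*v
F^* omega = (72*u^3 + 2*u) du + (2*v) dv.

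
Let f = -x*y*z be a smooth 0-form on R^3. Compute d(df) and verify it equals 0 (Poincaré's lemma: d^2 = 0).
d(df) = 0

Step 1: df = sum_i (∂f/∂x_i) dx_i = (-y*z) dx + (-x*z) dy + (-x*y) dz.
Step 2: Apply d again. Using the 1-form formula, the coefficient of dx ∧ dy in d(df) is ∂^2 f/∂x ∂y - ∂^2 f/∂y ∂x = (-z) - (-z) = 0 (equality of mixed partials for smooth f).
Similarly for dx ∧ dz and dy ∧ dz — all coefficients vanish. So d(df) = 0.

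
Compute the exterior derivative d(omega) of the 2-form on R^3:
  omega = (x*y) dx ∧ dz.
d(omega) = (-x) dx ∧ dy ∧ dz

For a 2-form omega = sum_{i<j} g_{ij} dx_i ∧ dx_j, the exterior derivative is
  d(omega) = sum_{i<j} d(g_{ij}) ∧ dx_i ∧ dx_j = sum_{i<j, k} (∂g_{ij}/∂x_k) dx_k ∧ dx_i ∧ dx_j.
Expand each term, using dx_k ∧ dx_i ∧ dx_j = sgn(permutation) dx_{(a)} ∧ dx_{(b)} ∧ dx_{(c)} with (a < b < c) sorted:
  d(x*y) includes (∂/∂y)(x*y) dy = (x) dy, which multiplied by dx ∧ dz gives (-x) dx ∧ dy ∧ dz
Collecting like 3-forms: d(omega) = (-x) dx ∧ dy ∧ dz.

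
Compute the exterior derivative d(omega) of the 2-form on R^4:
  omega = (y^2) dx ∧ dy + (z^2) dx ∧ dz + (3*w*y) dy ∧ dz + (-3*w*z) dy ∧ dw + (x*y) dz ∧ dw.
d(omega) = (3*w + x + 3*y) dy ∧ dz ∧ dw + (y) dx ∧ dz ∧ dw

For a 2-form omega = sum_{i<j} g_{ij} dx_i ∧ dx_j, the exterior derivative is
  d(omega) = sum_{i<j} d(g_{ij}) ∧ dx_i ∧ dx_j = sum_{i<j, k} (∂g_{ij}/∂x_k) dx_k ∧ dx_i ∧ dx_j.
Expand each term, using dx_k ∧ dx_i ∧ dx_j = sgn(permutation) dx_{(a)} ∧ dx_{(b)} ∧ dx_{(c)} with (a < b < c) sorted:
  d(3*w*y) includes (∂/∂w)(3*w*y) dw = (3*y) dw, which multiplied by dy ∧ dz gives (3*y) dy ∧ dz ∧ dw
  d(-3*w*z) includes (∂/∂z)(-3*w*z) dz = (-3*w) dz, which multiplied by dy ∧ dw gives (3*w) dy ∧ dz ∧ dw
  d(x*y) includes (∂/∂x)(x*y) dx = (y) dx, which multiplied by dz ∧ dw gives (y) dx ∧ dz ∧ dw
  d(x*y) includes (∂/∂y)(x*y) dy = (x) dy, which multiplied by dz ∧ dw gives (x) dy ∧ dz ∧ dw
Collecting like 3-forms: d(omega) = (3*w + x + 3*y) dy ∧ dz ∧ dw + (y) dx ∧ dz ∧ dw.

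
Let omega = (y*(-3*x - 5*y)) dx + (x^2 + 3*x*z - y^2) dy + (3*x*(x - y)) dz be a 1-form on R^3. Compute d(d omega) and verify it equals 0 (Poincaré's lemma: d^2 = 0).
d(d omega) = 0

Step 1: d omega = sum_{i<j} (∂f_j/∂x_i - ∂f_i/∂x_j) dx_i ∧ dx_j:
  coeff of dx ∧ dy: 5*x + 10*y + 3*z
  coeff of dx ∧ dz: 6*x - 3*y
  coeff of dy ∧ dz: -6*x
Step 2: Apply d again to each 2-form coefficient. The only possible 3-form in R^3 is dx ∧ dy ∧ dz, with coefficient
  ∂(coeff of dy∧dz)/∂x - ∂(coeff of dx∧dz)/∂y + ∂(coeff of dx∧dy)/∂z
  = ∂/∂x (-6*x) - ∂/∂y (6*x - 3*y) + ∂/∂z (5*x + 10*y + 3*z).
Each of these terms simplifies to sums of mixed partials that cancel in pairs. The result is 0 (by equality of mixed partials for smooth functions — Schwarz / Clairaut).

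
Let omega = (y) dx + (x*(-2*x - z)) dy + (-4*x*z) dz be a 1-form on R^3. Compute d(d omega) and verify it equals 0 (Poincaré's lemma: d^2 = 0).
d(d omega) = 0

Step 1: d omega = sum_{i<j} (∂f_j/∂x_i - ∂f_i/∂x_j) dx_i ∧ dx_j:
  coeff of dx ∧ dy: -4*x - z - 1
  coeff of dx ∧ dz: -4*z
  coeff of dy ∧ dz: x
Step 2: Apply d again to each 2-form coefficient. The only possible 3-form in R^3 is dx ∧ dy ∧ dz, with coefficient
  ∂(coeff of dy∧dz)/∂x - ∂(coeff of dx∧dz)/∂y + ∂(coeff of dx∧dy)/∂z
  = ∂/∂x (x) - ∂/∂y (-4*z) + ∂/∂z (-4*x - z - 1).
Each of these terms simplifies to sums of mixed partials that cancel in pairs. The result is 0 (by equality of mixed partials for smooth functions — Schwarz / Clairaut).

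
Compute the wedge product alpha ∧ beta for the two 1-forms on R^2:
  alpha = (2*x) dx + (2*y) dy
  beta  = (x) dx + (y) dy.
alpha ∧ beta = 0

Distribute the wedge, using dx_i ∧ dx_j = -dx_j ∧ dx_i and dx_i ∧ dx_i = 0. For each pair (i, j) with i < j, the coefficient of dx_i ∧ dx_j in alpha ∧ beta is (alpha_i * beta_j - alpha_j * beta_i). Collecting: alpha ∧ beta = 0.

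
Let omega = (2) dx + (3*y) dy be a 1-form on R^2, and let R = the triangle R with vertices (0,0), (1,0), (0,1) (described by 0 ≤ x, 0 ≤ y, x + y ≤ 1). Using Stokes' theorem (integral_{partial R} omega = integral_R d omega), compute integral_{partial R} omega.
integral_(partial R) omega = 0

Stokes: integral_partial_R omega = integral_R d omega with d omega = (∂Q/∂x - ∂P/∂y) dx ∧ dy.
  ∂Q/∂x = 0
  ∂P/∂y = 0
  integrand = ∂Q/∂x - ∂P/∂y = 0.
Integrating over R: integral_0^1 integral_0^{1-x} (0) dy dx = 0.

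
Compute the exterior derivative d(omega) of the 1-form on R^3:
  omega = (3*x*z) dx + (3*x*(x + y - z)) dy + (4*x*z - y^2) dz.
d(omega) = (6*x + 3*y - 3*z) dx ∧ dy + (-3*x + 4*z) dx ∧ dz + (3*x - 2*y) dy ∧ dz

For a 1-form omega = sum_i f_i dx_i, the exterior derivative is
  d(omega) = sum_{i < j} (∂f_j/∂x_i - ∂f_i/∂x_j) dx_i ∧ dx_j.
  coefficient of dx ∧ dy: ∂f_2/∂x - ∂f_1/∂y = ∂(3*x*(x + y - z))/∂x - ∂(3*x*z)/∂y = 6*x + 3*y - 3*z
  coefficient of dx ∧ dz: ∂f_3/∂x - ∂f_1/∂z = ∂(4*x*z - y^2)/∂x - ∂(3*x*z)/∂z = -3*x + 4*z
  coefficient of dy ∧ dz: ∂f_3/∂y - ∂f_2/∂z = ∂(4*x*z - y^2)/∂y - ∂(3*x*(x + y - z))/∂z = 3*x - 2*y
Assembling: d(omega) = (6*x + 3*y - 3*z) dx ∧ dy + (-3*x + 4*z) dx ∧ dz + (3*x - 2*y) dy ∧ dz.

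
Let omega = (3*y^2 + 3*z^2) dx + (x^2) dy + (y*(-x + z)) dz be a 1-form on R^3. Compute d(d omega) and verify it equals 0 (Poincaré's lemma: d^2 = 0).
d(d omega) = 0

Step 1: d omega = sum_{i<j} (∂f_j/∂x_i - ∂f_i/∂x_j) dx_i ∧ dx_j:
  coeff of dx ∧ dy: 2*x - 6*y
  coeff of dx ∧ dz: -y - 6*z
  coeff of dy ∧ dz: -x + z
Step 2: Apply d again to each 2-form coefficient. The only possible 3-form in R^3 is dx ∧ dy ∧ dz, with coefficient
  ∂(coeff of dy∧dz)/∂x - ∂(coeff of dx∧dz)/∂y + ∂(coeff of dx∧dy)/∂z
  = ∂/∂x (-x + z) - ∂/∂y (-y - 6*z) + ∂/∂z (2*x - 6*y).
Each of these terms simplifies to sums of mixed partials that cancel in pairs. The result is 0 (by equality of mixed partials for smooth functions — Schwarz / Clairaut).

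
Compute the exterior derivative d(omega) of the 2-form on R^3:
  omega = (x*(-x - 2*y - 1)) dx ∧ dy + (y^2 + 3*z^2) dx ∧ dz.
d(omega) = (-2*y) dx ∧ dy ∧ dz

For a 2-form omega = sum_{i<j} g_{ij} dx_i ∧ dx_j, the exterior derivative is
  d(omega) = sum_{i<j} d(g_{ij}) ∧ dx_i ∧ dx_j = sum_{i<j, k} (∂g_{ij}/∂x_k) dx_k ∧ dx_i ∧ dx_j.
Expand each term, using dx_k ∧ dx_i ∧ dx_j = sgn(permutation) dx_{(a)} ∧ dx_{(b)} ∧ dx_{(c)} with (a < b < c) sorted:
  d(y^2 + 3*z^2) includes (∂/∂y)(y^2 + 3*z^2) dy = (2*y) dy, which multiplied by dx ∧ dz gives (-2*y) dx ∧ dy ∧ dz
Collecting like 3-forms: d(omega) = (-2*y) dx ∧ dy ∧ dz.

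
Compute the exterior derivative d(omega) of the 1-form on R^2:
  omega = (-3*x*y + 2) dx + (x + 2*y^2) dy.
d(omega) = (3*x + 1) dx ∧ dy

For a 1-form omega = sum_i f_i dx_i, the exterior derivative is
  d(omega) = sum_{i < j} (∂f_j/∂x_i - ∂f_i/∂x_j) dx_i ∧ dx_j.
  coefficient of dx ∧ dy: ∂f_2/∂x - ∂f_1/∂y = ∂(x + 2*y^2)/∂x - ∂(-3*x*y + 2)/∂y = 3*x + 1
Assembling: d(omega) = (3*x + 1) dx ∧ dy.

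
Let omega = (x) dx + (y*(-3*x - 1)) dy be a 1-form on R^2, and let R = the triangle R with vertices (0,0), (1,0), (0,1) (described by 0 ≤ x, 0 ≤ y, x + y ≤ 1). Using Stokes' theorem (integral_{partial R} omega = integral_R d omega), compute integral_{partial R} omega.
integral_(partial R) omega = -1/2

Stokes: integral_partial_R omega = integral_R d omega with d omega = (∂Q/∂x - ∂P/∂y) dx ∧ dy.
  ∂Q/∂x = -3*y
  ∂P/∂y = 0
  integrand = ∂Q/∂x - ∂P/∂y = -3*y.
Integrating over R: integral_0^1 integral_0^{1-x} (-3*y) dy dx = -1/2.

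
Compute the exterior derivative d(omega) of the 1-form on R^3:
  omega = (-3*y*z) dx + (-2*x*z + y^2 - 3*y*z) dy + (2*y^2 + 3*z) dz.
d(omega) = (z) dx ∧ dy + (3*y) dx ∧ dz + (2*x + 7*y) dy ∧ dz

For a 1-form omega = sum_i f_i dx_i, the exterior derivative is
  d(omega) = sum_{i < j} (∂f_j/∂x_i - ∂f_i/∂x_j) dx_i ∧ dx_j.
  coefficient of dx ∧ dy: ∂f_2/∂x - ∂f_1/∂y = ∂(-2*x*z + y^2 - 3*y*z)/∂x - ∂(-3*y*z)/∂y = z
  coefficient of dx ∧ dz: ∂f_3/∂x - ∂f_1/∂z = ∂(2*y^2 + 3*z)/∂x - ∂(-3*y*z)/∂z = 3*y
  coefficient of dy ∧ dz: ∂f_3/∂y - ∂f_2/∂z = ∂(2*y^2 + 3*z)/∂y - ∂(-2*x*z + y^2 - 3*y*z)/∂z = 2*x + 7*y
Assembling: d(omega) = (z) dx ∧ dy + (3*y) dx ∧ dz + (2*x + 7*y) dy ∧ dz.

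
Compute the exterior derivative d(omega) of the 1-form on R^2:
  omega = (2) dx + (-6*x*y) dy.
d(omega) = (-6*y) dx ∧ dy

For a 1-form omega = sum_i f_i dx_i, the exterior derivative is
  d(omega) = sum_{i < j} (∂f_j/∂x_i - ∂f_i/∂x_j) dx_i ∧ dx_j.
  coefficient of dx ∧ dy: ∂f_2/∂x - ∂f_1/∂y = ∂(-6*x*y)/∂x - ∂(2)/∂y = -6*y
Assembling: d(omega) = (-6*y) dx ∧ dy.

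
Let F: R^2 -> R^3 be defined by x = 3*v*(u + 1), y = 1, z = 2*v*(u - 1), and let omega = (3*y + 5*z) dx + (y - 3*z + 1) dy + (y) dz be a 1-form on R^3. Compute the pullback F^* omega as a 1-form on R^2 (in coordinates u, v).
F^* omega = (v*(30*u*v - 30*v + 11)) du + (30*u^2*v + 11*u - 30*v + 7) dv

Using F^*(f dg) = (f ∘ F) d(g ∘ F), substitute each coordinate x_i by F_i(u, v) in f_i, and replace dx_i by d F_i = (∂F_i/∂u) du + (∂F_i/∂v) dv.
  For the x component: f_1(F) = 10*u*v - 10*v + 3; d F_1 = (3*v) du + (3*u + 3) dv
  For the y component: f_2(F) = -6*u*v + 6*v + 2; d F_2 = (0) du + (0) dv
  For the z component: f_3(F) = 1; d F_3 = (2*v) du + (2*u - 2) dv
Combining and collecting du, dv coefficients:
  coeff of du: v*(30*u*v - 30*v + 11)
  coeff of dv: 30*u^2*v + 11*u - 30*v + 7
F^* omega = (v*(30*u*v - 30*v + 11)) du + (30*u^2*v + 11*u - 30*v + 7) dv.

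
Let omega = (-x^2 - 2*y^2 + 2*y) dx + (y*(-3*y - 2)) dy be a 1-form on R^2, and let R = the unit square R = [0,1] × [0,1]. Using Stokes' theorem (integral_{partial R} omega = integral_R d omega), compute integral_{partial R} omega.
integral_(partial R) omega = 0

Stokes: integral_partial_R omega = integral_R d omega with d omega = (∂Q/∂x - ∂P/∂y) dx ∧ dy.
  ∂Q/∂x = 0
  ∂P/∂y = 2 - 4*y
  integrand = ∂Q/∂x - ∂P/∂y = 4*y - 2.
Integrating over R: integral_0^1 integral_0^1 (4*y - 2) dx dy = 0.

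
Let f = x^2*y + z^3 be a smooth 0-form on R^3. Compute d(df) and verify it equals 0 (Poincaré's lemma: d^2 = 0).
d(df) = 0

Step 1: df = sum_i (∂f/∂x_i) dx_i = (2*x*y) dx + (x^2) dy + (3*z^2) dz.
Step 2: Apply d again. Using the 1-form formula, the coefficient of dx ∧ dy in d(df) is ∂^2 f/∂x ∂y - ∂^2 f/∂y ∂x = (2*x) - (2*x) = 0 (equality of mixed partials for smooth f).
Similarly for dx ∧ dz and dy ∧ dz — all coefficients vanish. So d(df) = 0.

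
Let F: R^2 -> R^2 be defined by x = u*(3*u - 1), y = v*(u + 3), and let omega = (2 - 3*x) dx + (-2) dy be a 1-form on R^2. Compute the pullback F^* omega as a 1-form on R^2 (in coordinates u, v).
F^* omega = (-54*u^3 + 27*u^2 + 9*u - 2*v - 2) du + (-2*u - 6) dv

Using F^*(f dg) = (f ∘ F) d(g ∘ F), substitute each coordinate x_i by F_i(u, v) in f_i, and replace dx_i by d F_i = (∂F_i/∂u) du + (∂F_i/∂v) dv.
  For the x component: f_1(F) = -9*u^2 + 3*u + 2; d F_1 = (6*u - 1) du + (0) dv
  For the y component: f_2(F) = -2; d F_2 = (v) du + (u + 3) dv
Combining and collecting du, dv coefficients:
  coeff of du: -54*u^3 + 27*u^2 + 9*u - 2*v - 2
  coeff of dv: -2*u - 6
F^* omega = (-54*u^3 + 27*u^2 + 9*u - 2*v - 2) du + (-2*u - 6) dv.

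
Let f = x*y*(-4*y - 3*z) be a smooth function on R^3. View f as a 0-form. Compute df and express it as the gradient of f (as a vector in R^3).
df = (y*(-4*y - 3*z)) dx + (x*(-8*y - 3*z)) dy + (-3*x*y) dz; grad f = (y*(-4*y - 3*z), x*(-8*y - 3*z), -3*x*y)

For a 0-form f, d f = (∂f/∂x) dx + (∂f/∂y) dy + (∂f/∂z) dz. The components of the vector representation are exactly the entries of grad f in Cartesian coordinates:
  ∂f/∂x = y*(-4*y - 3*z)
  ∂f/∂y = x*(-8*y - 3*z)
  ∂f/∂z = -3*x*y.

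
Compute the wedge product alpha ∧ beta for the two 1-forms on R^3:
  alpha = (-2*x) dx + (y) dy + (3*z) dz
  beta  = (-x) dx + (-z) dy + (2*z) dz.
alpha ∧ beta = (x*(y + 2*z)) dx ∧ dy + (-x*z) dx ∧ dz + (z*(2*y + 3*z)) dy ∧ dz

Distribute the wedge, using dx_i ∧ dx_j = -dx_j ∧ dx_i and dx_i ∧ dx_i = 0. For each pair (i, j) with i < j, the coefficient of dx_i ∧ dx_j in alpha ∧ beta is (alpha_i * beta_j - alpha_j * beta_i). Collecting: alpha ∧ beta = (x*(y + 2*z)) dx ∧ dy + (-x*z) dx ∧ dz + (z*(2*y + 3*z)) dy ∧ dz.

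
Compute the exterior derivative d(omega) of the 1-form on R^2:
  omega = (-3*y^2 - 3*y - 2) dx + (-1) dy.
d(omega) = (6*y + 3) dx ∧ dy

For a 1-form omega = sum_i f_i dx_i, the exterior derivative is
  d(omega) = sum_{i < j} (∂f_j/∂x_i - ∂f_i/∂x_j) dx_i ∧ dx_j.
  coefficient of dx ∧ dy: ∂f_2/∂x - ∂f_1/∂y = ∂(-1)/∂x - ∂(-3*y^2 - 3*y - 2)/∂y = 6*y + 3
Assembling: d(omega) = (6*y + 3) dx ∧ dy.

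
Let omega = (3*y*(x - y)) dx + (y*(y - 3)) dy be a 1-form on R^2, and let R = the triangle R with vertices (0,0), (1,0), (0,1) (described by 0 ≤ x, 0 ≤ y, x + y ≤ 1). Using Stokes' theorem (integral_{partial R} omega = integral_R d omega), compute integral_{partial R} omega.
integral_(partial R) omega = 1/2

Stokes: integral_partial_R omega = integral_R d omega with d omega = (∂Q/∂x - ∂P/∂y) dx ∧ dy.
  ∂Q/∂x = 0
  ∂P/∂y = 3*x - 6*y
  integrand = ∂Q/∂x - ∂P/∂y = -3*x + 6*y.
Integrating over R: integral_0^1 integral_0^{1-x} (-3*x + 6*y) dy dx = 1/2.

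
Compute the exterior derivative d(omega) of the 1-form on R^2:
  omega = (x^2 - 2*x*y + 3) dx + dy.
d(omega) = (2*x) dx ∧ dy

For a 1-form omega = sum_i f_i dx_i, the exterior derivative is
  d(omega) = sum_{i < j} (∂f_j/∂x_i - ∂f_i/∂x_j) dx_i ∧ dx_j.
  coefficient of dx ∧ dy: ∂f_2/∂x - ∂f_1/∂y = ∂(1)/∂x - ∂(x^2 - 2*x*y + 3)/∂y = 2*x
Assembling: d(omega) = (2*x) dx ∧ dy.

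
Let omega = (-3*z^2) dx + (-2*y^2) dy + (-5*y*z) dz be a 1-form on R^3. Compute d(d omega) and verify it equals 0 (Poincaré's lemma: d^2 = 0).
d(d omega) = 0

Step 1: d omega = sum_{i<j} (∂f_j/∂x_i - ∂f_i/∂x_j) dx_i ∧ dx_j:
  coeff of dx ∧ dy: 0
  coeff of dx ∧ dz: 6*z
  coeff of dy ∧ dz: -5*z
Step 2: Apply d again to each 2-form coefficient. The only possible 3-form in R^3 is dx ∧ dy ∧ dz, with coefficient
  ∂(coeff of dy∧dz)/∂x - ∂(coeff of dx∧dz)/∂y + ∂(coeff of dx∧dy)/∂z
  = ∂/∂x (-5*z) - ∂/∂y (6*z) + ∂/∂z (0).
Each of these terms simplifies to sums of mixed partials that cancel in pairs. The result is 0 (by equality of mixed partials for smooth functions — Schwarz / Clairaut).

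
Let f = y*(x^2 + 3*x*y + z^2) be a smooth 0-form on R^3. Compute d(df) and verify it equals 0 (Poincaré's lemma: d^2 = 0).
d(df) = 0

Step 1: df = sum_i (∂f/∂x_i) dx_i = (y*(2*x + 3*y)) dx + (x^2 + 6*x*y + z^2) dy + (2*y*z) dz.
Step 2: Apply d again. Using the 1-form formula, the coefficient of dx ∧ dy in d(df) is ∂^2 f/∂x ∂y - ∂^2 f/∂y ∂x = (2*x + 6*y) - (2*x + 6*y) = 0 (equality of mixed partials for smooth f).
Similarly for dx ∧ dz and dy ∧ dz — all coefficients vanish. So d(df) = 0.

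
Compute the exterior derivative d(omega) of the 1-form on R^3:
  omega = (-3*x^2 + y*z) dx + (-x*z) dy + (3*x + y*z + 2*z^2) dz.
d(omega) = (-2*z) dx ∧ dy + (3 - y) dx ∧ dz + (x + z) dy ∧ dz

For a 1-form omega = sum_i f_i dx_i, the exterior derivative is
  d(omega) = sum_{i < j} (∂f_j/∂x_i - ∂f_i/∂x_j) dx_i ∧ dx_j.
  coefficient of dx ∧ dy: ∂f_2/∂x - ∂f_1/∂y = ∂(-x*z)/∂x - ∂(-3*x^2 + y*z)/∂y = -2*z
  coefficient of dx ∧ dz: ∂f_3/∂x - ∂f_1/∂z = ∂(3*x + y*z + 2*z^2)/∂x - ∂(-3*x^2 + y*z)/∂z = 3 - y
  coefficient of dy ∧ dz: ∂f_3/∂y - ∂f_2/∂z = ∂(3*x + y*z + 2*z^2)/∂y - ∂(-x*z)/∂z = x + z
Assembling: d(omega) = (-2*z) dx ∧ dy + (3 - y) dx ∧ dz + (x + z) dy ∧ dz.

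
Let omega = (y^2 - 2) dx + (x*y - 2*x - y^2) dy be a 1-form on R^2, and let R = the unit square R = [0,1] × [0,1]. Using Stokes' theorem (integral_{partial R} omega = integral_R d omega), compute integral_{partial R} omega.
integral_(partial R) omega = -5/2

Stokes: integral_partial_R omega = integral_R d omega with d omega = (∂Q/∂x - ∂P/∂y) dx ∧ dy.
  ∂Q/∂x = y - 2
  ∂P/∂y = 2*y
  integrand = ∂Q/∂x - ∂P/∂y = -y - 2.
Integrating over R: integral_0^1 integral_0^1 (-y - 2) dx dy = -5/2.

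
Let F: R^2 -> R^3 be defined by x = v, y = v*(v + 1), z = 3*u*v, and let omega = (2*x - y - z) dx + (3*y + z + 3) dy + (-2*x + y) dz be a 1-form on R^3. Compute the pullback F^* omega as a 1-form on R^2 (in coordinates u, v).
F^* omega = (3*v^2*(v - 1)) du + (9*u*v^2 - 3*u*v + 6*v^3 + 8*v^2 + 10*v + 3) dv

Using F^*(f dg) = (f ∘ F) d(g ∘ F), substitute each coordinate x_i by F_i(u, v) in f_i, and replace dx_i by d F_i = (∂F_i/∂u) du + (∂F_i/∂v) dv.
  For the x component: f_1(F) = v*(-3*u - v + 1); d F_1 = (0) du + (1) dv
  For the y component: f_2(F) = 3*u*v + 3*v^2 + 3*v + 3; d F_2 = (0) du + (2*v + 1) dv
  For the z component: f_3(F) = v*(v - 1); d F_3 = (3*v) du + (3*u) dv
Combining and collecting du, dv coefficients:
  coeff of du: 3*v^2*(v - 1)
  coeff of dv: 9*u*v^2 - 3*u*v + 6*v^3 + 8*v^2 + 10*v + 3
F^* omega = (3*v^2*(v - 1)) du + (9*u*v^2 - 3*u*v + 6*v^3 + 8*v^2 + 10*v + 3) dv.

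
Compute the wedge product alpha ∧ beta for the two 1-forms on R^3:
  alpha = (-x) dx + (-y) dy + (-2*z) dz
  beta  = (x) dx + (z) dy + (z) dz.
alpha ∧ beta = (x*(y - z)) dx ∧ dy + (x*z) dx ∧ dz + (z*(-y + 2*z)) dy ∧ dz

Distribute the wedge, using dx_i ∧ dx_j = -dx_j ∧ dx_i and dx_i ∧ dx_i = 0. For each pair (i, j) with i < j, the coefficient of dx_i ∧ dx_j in alpha ∧ beta is (alpha_i * beta_j - alpha_j * beta_i). Collecting: alpha ∧ beta = (x*(y - z)) dx ∧ dy + (x*z) dx ∧ dz + (z*(-y + 2*z)) dy ∧ dz.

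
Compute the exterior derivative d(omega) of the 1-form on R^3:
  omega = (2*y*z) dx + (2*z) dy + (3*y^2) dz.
d(omega) = (-2*z) dx ∧ dy + (-2*y) dx ∧ dz + (6*y - 2) dy ∧ dz

For a 1-form omega = sum_i f_i dx_i, the exterior derivative is
  d(omega) = sum_{i < j} (∂f_j/∂x_i - ∂f_i/∂x_j) dx_i ∧ dx_j.
  coefficient of dx ∧ dy: ∂f_2/∂x - ∂f_1/∂y = ∂(2*z)/∂x - ∂(2*y*z)/∂y = -2*z
  coefficient of dx ∧ dz: ∂f_3/∂x - ∂f_1/∂z = ∂(3*y^2)/∂x - ∂(2*y*z)/∂z = -2*y
  coefficient of dy ∧ dz: ∂f_3/∂y - ∂f_2/∂z = ∂(3*y^2)/∂y - ∂(2*z)/∂z = 6*y - 2
Assembling: d(omega) = (-2*z) dx ∧ dy + (-2*y) dx ∧ dz + (6*y - 2) dy ∧ dz.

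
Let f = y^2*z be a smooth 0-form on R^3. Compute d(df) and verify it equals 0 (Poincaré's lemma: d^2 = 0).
d(df) = 0

Step 1: df = sum_i (∂f/∂x_i) dx_i = (0) dx + (2*y*z) dy + (y^2) dz.
Step 2: Apply d again. Using the 1-form formula, the coefficient of dx ∧ dy in d(df) is ∂^2 f/∂x ∂y - ∂^2 f/∂y ∂x = (0) - (0) = 0 (equality of mixed partials for smooth f).
Similarly for dx ∧ dz and dy ∧ dz — all coefficients vanish. So d(df) = 0.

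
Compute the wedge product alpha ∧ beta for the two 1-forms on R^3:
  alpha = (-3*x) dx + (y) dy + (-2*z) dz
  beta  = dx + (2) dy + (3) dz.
alpha ∧ beta = (-6*x - y) dx ∧ dy + (-9*x + 2*z) dx ∧ dz + (3*y + 4*z) dy ∧ dz

Distribute the wedge, using dx_i ∧ dx_j = -dx_j ∧ dx_i and dx_i ∧ dx_i = 0. For each pair (i, j) with i < j, the coefficient of dx_i ∧ dx_j in alpha ∧ beta is (alpha_i * beta_j - alpha_j * beta_i). Collecting: alpha ∧ beta = (-6*x - y) dx ∧ dy + (-9*x + 2*z) dx ∧ dz + (3*y + 4*z) dy ∧ dz.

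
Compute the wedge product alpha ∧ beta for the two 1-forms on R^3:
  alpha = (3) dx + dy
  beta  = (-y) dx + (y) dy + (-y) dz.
alpha ∧ beta = (4*y) dx ∧ dy + (-3*y) dx ∧ dz + (-y) dy ∧ dz

Distribute the wedge, using dx_i ∧ dx_j = -dx_j ∧ dx_i and dx_i ∧ dx_i = 0. For each pair (i, j) with i < j, the coefficient of dx_i ∧ dx_j in alpha ∧ beta is (alpha_i * beta_j - alpha_j * beta_i). Collecting: alpha ∧ beta = (4*y) dx ∧ dy + (-3*y) dx ∧ dz + (-y) dy ∧ dz.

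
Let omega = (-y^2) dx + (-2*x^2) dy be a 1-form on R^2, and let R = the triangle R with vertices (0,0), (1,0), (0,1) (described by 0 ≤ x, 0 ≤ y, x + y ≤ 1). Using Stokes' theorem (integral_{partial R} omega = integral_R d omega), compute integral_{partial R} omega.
integral_(partial R) omega = -1/3

Stokes: integral_partial_R omega = integral_R d omega with d omega = (∂Q/∂x - ∂P/∂y) dx ∧ dy.
  ∂Q/∂x = -4*x
  ∂P/∂y = -2*y
  integrand = ∂Q/∂x - ∂P/∂y = -4*x + 2*y.
Integrating over R: integral_0^1 integral_0^{1-x} (-4*x + 2*y) dy dx = -1/3.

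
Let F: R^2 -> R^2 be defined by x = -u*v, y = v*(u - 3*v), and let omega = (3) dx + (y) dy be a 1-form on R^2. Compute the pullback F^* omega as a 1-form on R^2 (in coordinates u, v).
F^* omega = (v*(u*v - 3*v^2 - 3)) du + (u^2*v - 9*u*v^2 - 3*u + 18*v^3) dv

Using F^*(f dg) = (f ∘ F) d(g ∘ F), substitute each coordinate x_i by F_i(u, v) in f_i, and replace dx_i by d F_i = (∂F_i/∂u) du + (∂F_i/∂v) dv.
  For the x component: f_1(F) = 3; d F_1 = (-v) du + (-u) dv
  For the y component: f_2(F) = v*(u - 3*v); d F_2 = (v) du + (u - 6*v) dv
Combining and collecting du, dv coefficients:
  coeff of du: v*(u*v - 3*v^2 - 3)
  coeff of dv: u^2*v - 9*u*v^2 - 3*u + 18*v^3
F^* omega = (v*(u*v - 3*v^2 - 3)) du + (u^2*v - 9*u*v^2 - 3*u + 18*v^3) dv.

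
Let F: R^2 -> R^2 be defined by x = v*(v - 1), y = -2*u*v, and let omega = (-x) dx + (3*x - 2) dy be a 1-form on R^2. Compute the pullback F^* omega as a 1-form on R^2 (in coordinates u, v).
F^* omega = (2*v*(-3*v^2 + 3*v + 2)) du + (-6*u*v^2 + 6*u*v + 4*u - 2*v^3 + 3*v^2 - v) dv

Using F^*(f dg) = (f ∘ F) d(g ∘ F), substitute each coordinate x_i by F_i(u, v) in f_i, and replace dx_i by d F_i = (∂F_i/∂u) du + (∂F_i/∂v) dv.
  For the x component: f_1(F) = v*(1 - v); d F_1 = (0) du + (2*v - 1) dv
  For the y component: f_2(F) = 3*v^2 - 3*v - 2; d F_2 = (-2*v) du + (-2*u) dv
Combining and collecting du, dv coefficients:
  coeff of du: 2*v*(-3*v^2 + 3*v + 2)
  coeff of dv: -6*u*v^2 + 6*u*v + 4*u - 2*v^3 + 3*v^2 - v
F^* omega = (2*v*(-3*v^2 + 3*v + 2)) du + (-6*u*v^2 + 6*u*v + 4*u - 2*v^3 + 3*v^2 - v) dv.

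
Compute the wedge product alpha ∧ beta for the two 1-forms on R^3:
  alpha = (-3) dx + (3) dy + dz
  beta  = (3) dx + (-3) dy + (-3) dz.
alpha ∧ beta = (6) dx ∧ dz + (-6) dy ∧ dz

Distribute the wedge, using dx_i ∧ dx_j = -dx_j ∧ dx_i and dx_i ∧ dx_i = 0. For each pair (i, j) with i < j, the coefficient of dx_i ∧ dx_j in alpha ∧ beta is (alpha_i * beta_j - alpha_j * beta_i). Collecting: alpha ∧ beta = (6) dx ∧ dz + (-6) dy ∧ dz.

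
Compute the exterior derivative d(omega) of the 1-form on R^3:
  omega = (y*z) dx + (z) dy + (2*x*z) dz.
d(omega) = (-z) dx ∧ dy + (-y + 2*z) dx ∧ dz + (-1) dy ∧ dz

For a 1-form omega = sum_i f_i dx_i, the exterior derivative is
  d(omega) = sum_{i < j} (∂f_j/∂x_i - ∂f_i/∂x_j) dx_i ∧ dx_j.
  coefficient of dx ∧ dy: ∂f_2/∂x - ∂f_1/∂y = ∂(z)/∂x - ∂(y*z)/∂y = -z
  coefficient of dx ∧ dz: ∂f_3/∂x - ∂f_1/∂z = ∂(2*x*z)/∂x - ∂(y*z)/∂z = -y + 2*z
  coefficient of dy ∧ dz: ∂f_3/∂y - ∂f_2/∂z = ∂(2*x*z)/∂y - ∂(z)/∂z = -1
Assembling: d(omega) = (-z) dx ∧ dy + (-y + 2*z) dx ∧ dz + (-1) dy ∧ dz.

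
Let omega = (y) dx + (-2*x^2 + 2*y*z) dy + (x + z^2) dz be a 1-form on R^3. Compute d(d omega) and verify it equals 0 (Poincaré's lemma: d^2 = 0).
d(d omega) = 0

Step 1: d omega = sum_{i<j} (∂f_j/∂x_i - ∂f_i/∂x_j) dx_i ∧ dx_j:
  coeff of dx ∧ dy: -4*x - 1
  coeff of dx ∧ dz: 1
  coeff of dy ∧ dz: -2*y
Step 2: Apply d again to each 2-form coefficient. The only possible 3-form in R^3 is dx ∧ dy ∧ dz, with coefficient
  ∂(coeff of dy∧dz)/∂x - ∂(coeff of dx∧dz)/∂y + ∂(coeff of dx∧dy)/∂z
  = ∂/∂x (-2*y) - ∂/∂y (1) + ∂/∂z (-4*x - 1).
Each of these terms simplifies to sums of mixed partials that cancel in pairs. The result is 0 (by equality of mixed partials for smooth functions — Schwarz / Clairaut).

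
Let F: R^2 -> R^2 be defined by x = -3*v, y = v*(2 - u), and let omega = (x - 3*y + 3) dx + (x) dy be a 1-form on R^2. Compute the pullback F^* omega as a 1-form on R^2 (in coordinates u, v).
F^* omega = (3*v^2) du + (-6*u*v + 21*v - 9) dv

Using F^*(f dg) = (f ∘ F) d(g ∘ F), substitute each coordinate x_i by F_i(u, v) in f_i, and replace dx_i by d F_i = (∂F_i/∂u) du + (∂F_i/∂v) dv.
  For the x component: f_1(F) = 3*u*v - 9*v + 3; d F_1 = (0) du + (-3) dv
  For the y component: f_2(F) = -3*v; d F_2 = (-v) du + (2 - u) dv
Combining and collecting du, dv coefficients:
  coeff of du: 3*v^2
  coeff of dv: -6*u*v + 21*v - 9
F^* omega = (3*v^2) du + (-6*u*v + 21*v - 9) dv.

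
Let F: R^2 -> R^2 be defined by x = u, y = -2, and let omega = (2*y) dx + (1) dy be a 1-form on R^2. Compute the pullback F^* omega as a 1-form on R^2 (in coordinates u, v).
F^* omega = (-4) du

Using F^*(f dg) = (f ∘ F) d(g ∘ F), substitute each coordinate x_i by F_i(u, v) in f_i, and replace dx_i by d F_i = (∂F_i/∂u) du + (∂F_i/∂v) dv.
  For the x component: f_1(F) = -4; d F_1 = (1) du + (0) dv
  For the y component: f_2(F) = 1; d F_2 = (0) du + (0) dv
Combining and collecting du, dv coefficients:
  coeff of du: -4
  coeff of dv: 0
F^* omega = (-4) du.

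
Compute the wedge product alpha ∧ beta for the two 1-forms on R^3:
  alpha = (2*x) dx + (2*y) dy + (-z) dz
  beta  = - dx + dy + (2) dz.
alpha ∧ beta = (2*x + 2*y) dx ∧ dy + (4*x - z) dx ∧ dz + (4*y + z) dy ∧ dz

Distribute the wedge, using dx_i ∧ dx_j = -dx_j ∧ dx_i and dx_i ∧ dx_i = 0. For each pair (i, j) with i < j, the coefficient of dx_i ∧ dx_j in alpha ∧ beta is (alpha_i * beta_j - alpha_j * beta_i). Collecting: alpha ∧ beta = (2*x + 2*y) dx ∧ dy + (4*x - z) dx ∧ dz + (4*y + z) dy ∧ dz.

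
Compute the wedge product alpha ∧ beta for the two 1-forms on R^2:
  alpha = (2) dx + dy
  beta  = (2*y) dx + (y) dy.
alpha ∧ beta = 0

Distribute the wedge, using dx_i ∧ dx_j = -dx_j ∧ dx_i and dx_i ∧ dx_i = 0. For each pair (i, j) with i < j, the coefficient of dx_i ∧ dx_j in alpha ∧ beta is (alpha_i * beta_j - alpha_j * beta_i). Collecting: alpha ∧ beta = 0.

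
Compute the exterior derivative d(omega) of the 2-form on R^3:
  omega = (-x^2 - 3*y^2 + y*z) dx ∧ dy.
d(omega) = (y) dx ∧ dy ∧ dz

For a 2-form omega = sum_{i<j} g_{ij} dx_i ∧ dx_j, the exterior derivative is
  d(omega) = sum_{i<j} d(g_{ij}) ∧ dx_i ∧ dx_j = sum_{i<j, k} (∂g_{ij}/∂x_k) dx_k ∧ dx_i ∧ dx_j.
Expand each term, using dx_k ∧ dx_i ∧ dx_j = sgn(permutation) dx_{(a)} ∧ dx_{(b)} ∧ dx_{(c)} with (a < b < c) sorted:
  d(-x^2 - 3*y^2 + y*z) includes (∂/∂z)(-x^2 - 3*y^2 + y*z) dz = (y) dz, which multiplied by dx ∧ dy gives (y) dx ∧ dy ∧ dz
Collecting like 3-forms: d(omega) = (y) dx ∧ dy ∧ dz.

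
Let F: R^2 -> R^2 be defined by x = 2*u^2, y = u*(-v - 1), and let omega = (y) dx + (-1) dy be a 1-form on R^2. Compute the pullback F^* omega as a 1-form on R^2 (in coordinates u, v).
F^* omega = (-4*u^2*v - 4*u^2 + v + 1) du + (u) dv

Using F^*(f dg) = (f ∘ F) d(g ∘ F), substitute each coordinate x_i by F_i(u, v) in f_i, and replace dx_i by d F_i = (∂F_i/∂u) du + (∂F_i/∂v) dv.
  For the x component: f_1(F) = u*(-v - 1); d F_1 = (4*u) du + (0) dv
  For the y component: f_2(F) = -1; d F_2 = (-v - 1) du + (-u) dv
Combining and collecting du, dv coefficients:
  coeff of du: -4*u^2*v - 4*u^2 + v + 1
  coeff of dv: u
F^* omega = (-4*u^2*v - 4*u^2 + v + 1) du + (u) dv.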